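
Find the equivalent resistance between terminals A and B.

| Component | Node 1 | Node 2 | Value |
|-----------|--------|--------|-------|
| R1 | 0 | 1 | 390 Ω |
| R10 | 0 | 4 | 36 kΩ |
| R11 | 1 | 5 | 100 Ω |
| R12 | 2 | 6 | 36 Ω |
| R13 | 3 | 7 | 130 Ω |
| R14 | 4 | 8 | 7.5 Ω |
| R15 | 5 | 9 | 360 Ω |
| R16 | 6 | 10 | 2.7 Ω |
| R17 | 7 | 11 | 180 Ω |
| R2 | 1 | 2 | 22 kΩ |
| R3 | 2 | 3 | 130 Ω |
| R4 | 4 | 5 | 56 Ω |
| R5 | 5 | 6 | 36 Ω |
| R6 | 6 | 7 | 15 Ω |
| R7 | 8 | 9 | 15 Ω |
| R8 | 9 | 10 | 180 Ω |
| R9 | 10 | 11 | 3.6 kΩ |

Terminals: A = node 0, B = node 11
The network is not a plain series/parallel combination. Inject a 1 A test current into terminal A (node 0) and return it from terminal B (node 11); then R_eq = V_A / (1 A).
Nodal analysis, taking node 11 as the 0 V reference.
Current source I_test pushes 1 A into node 0 and draws it out of node 11.
KCL at each unknown node (sum of currents leaving = 0; resistances in Ω):
  Node 0: (V_0 - V_1)/390 + (V_0 - V_4)/36000 - 1 = 0
  Node 1: (V_1 - V_0)/390 + (V_1 - V_2)/22000 + (V_1 - V_5)/100 = 0
  Node 2: (V_2 - V_1)/22000 + (V_2 - V_3)/130 + (V_2 - V_6)/36 = 0
  Node 3: (V_3 - V_2)/130 + (V_3 - V_7)/130 = 0
  Node 4: (V_4 - V_0)/36000 + (V_4 - V_5)/56 + (V_4 - V_8)/7.5 = 0
  Node 5: (V_5 - V_1)/100 + (V_5 - V_4)/56 + (V_5 - V_6)/36 + (V_5 - V_9)/360 = 0
  Node 6: (V_6 - V_2)/36 + (V_6 - V_5)/36 + (V_6 - V_7)/15 + (V_6 - V_10)/2.7 = 0
  Node 7: (V_7 - V_3)/130 + (V_7 - V_6)/15 + (V_7 - 0)/180 = 0
  Node 8: (V_8 - V_4)/7.5 + (V_8 - V_9)/15 = 0
  Node 9: (V_9 - V_5)/360 + (V_9 - V_8)/15 + (V_9 - V_10)/180 = 0
  Node 10: (V_10 - V_6)/2.7 + (V_10 - V_9)/180 + (V_10 - 0)/3600 = 0
Collecting terms (coefficients in siemens):
  0.002592·V_0 - 0.002564·V_1 - 0.00002778·V_4 = 1
  0.01261·V_1 - 0.002564·V_0 - 0.00004545·V_2 - 0.01·V_5 = 0
  0.03552·V_2 - 0.00004545·V_1 - 0.007692·V_3 - 0.02778·V_6 = 0
  0.01538·V_3 - 0.007692·V_2 - 0.007692·V_7 = 0
  0.1512·V_4 - 0.00002778·V_0 - 0.01786·V_5 - 0.1333·V_8 = 0
  0.05841·V_5 - 0.01·V_1 - 0.01786·V_4 - 0.02778·V_6 - 0.002778·V_9 = 0
  0.4926·V_6 - 0.02778·V_2 - 0.02778·V_5 - 0.06667·V_7 - 0.3704·V_10 = 0
  0.07991·V_7 - 0.007692·V_3 - 0.06667·V_6 = 0
  0.2·V_8 - 0.1333·V_4 - 0.06667·V_9 = 0
  0.075·V_9 - 0.002778·V_5 - 0.06667·V_8 - 0.005556·V_10 = 0
  0.3762·V_10 - 0.3704·V_6 - 0.005556·V_9 = 0
Solving these 11 simultaneous equations (Gaussian elimination) gives:
  V_0 = 698.2 V, V_1 = 313.5 V, V_2 = 182.9 V, V_3 = 176.8 V
  V_4 = 210.2 V, V_5 = 215.4 V, V_6 = 184.3 V, V_7 = 170.8 V
  V_8 = 209.4 V, V_9 = 207.8 V, V_10 = 184.5 V
R_eq = V_0 / 1 A = 698.2 Ω

Final answer: 698.2 Ω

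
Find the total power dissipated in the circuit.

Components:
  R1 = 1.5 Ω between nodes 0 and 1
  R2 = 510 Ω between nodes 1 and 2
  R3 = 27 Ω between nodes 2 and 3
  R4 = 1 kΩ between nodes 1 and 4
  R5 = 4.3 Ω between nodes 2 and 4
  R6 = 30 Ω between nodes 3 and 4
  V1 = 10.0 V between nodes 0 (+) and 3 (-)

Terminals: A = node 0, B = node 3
Nodal analysis, taking node 3 as the 0 V reference.
Source V1 fixes V_0 = 10 V.
KCL at each unknown node (sum of currents leaving = 0; resistances in Ω):
  Node 1: (V_1 - 10)/1.5 + (V_1 - V_2)/510 + (V_1 - V_4)/1000 = 0
  Node 2: (V_2 - V_1)/510 + (V_2 - 0)/27 + (V_2 - V_4)/4.3 = 0
  Node 4: (V_4 - V_1)/1000 + (V_4 - V_2)/4.3 + (V_4 - 0)/30 = 0
Collecting terms (coefficients in siemens):
  0.6696·V_1 - 0.001961·V_2 - 0.001·V_4 = 6.667
  0.2716·V_2 - 0.001961·V_1 - 0.2326·V_4 = 0
  0.2669·V_4 - 0.001·V_1 - 0.2326·V_2 = 0
Solving these 3 simultaneous equations (Gaussian elimination) gives:
  V_1 = 9.958 V, V_2 = 0.4092 V, V_4 = 0.3939 V
Power in each resistor, P = (ΔV)²/R:
  P_R1 = (10 - 9.958)²/1.5 = 0.0012 W
  P_R2 = (9.958 - 0.4092)²/510 = 0.1788 W
  P_R3 = (0.4092 - 0)²/27 = 0.006202 W
  P_R4 = (9.958 - 0.3939)²/1000 = 0.09146 W
  P_R5 = (0.4092 - 0.3939)²/4.3 = 0.00005468 W
  P_R6 = (0 - 0.3939)²/30 = 0.005172 W
P_total = P_R1 + P_R2 + P_R3 + P_R4 + P_R5 + P_R6 = 0.2829 W

Final answer: 0.2829 W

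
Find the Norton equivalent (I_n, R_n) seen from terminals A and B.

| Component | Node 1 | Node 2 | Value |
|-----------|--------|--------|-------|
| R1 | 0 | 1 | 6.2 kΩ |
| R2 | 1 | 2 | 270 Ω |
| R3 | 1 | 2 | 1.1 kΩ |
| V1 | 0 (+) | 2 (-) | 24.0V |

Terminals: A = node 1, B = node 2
Find the Thévenin equivalent first; then I_n = V_th/R_th and R_n = R_th.
Step 1 — V_th is the open-circuit voltage V_A - V_B (nothing connected across the terminals).
Nodal analysis, taking node 2 as the 0 V reference.
Source V1 fixes V_0 = 24 V.
KCL at each unknown node (sum of currents leaving = 0; resistances in Ω):
  Node 1: (V_1 - 24)/6200 + (V_1 - 0)/270 + (V_1 - 0)/1100 = 0
Collecting terms: 0.004774 × V_1 = 0.003871  =>  V_1 = 0.8108 V
V_th = V_1 - V_2 = 0.8108 - 0 = 0.8108 V
Step 2 — R_th: zero the source — replace V1 by a short circuit (node 2 merges into node 0) — and find the resistance seen between A (node 1) and B (node 0).
Reduce the network between node 1 (A) and node 0 (B) by series/parallel combination:
  Rp1 = R1 ‖ R2 ‖ R3 (parallel, all between nodes 0 and 1) = 1/(1/6200 + 1/270 + 1/1100) = 209.5 Ω
R_th = 209.5 Ω
I_n = V_th/R_th = 0.8108/209.5 = 0.003871 A, and R_n = R_th = 209.5 Ω

Final answer: I_n = 0.003871 A, R_n = 209.5 Ω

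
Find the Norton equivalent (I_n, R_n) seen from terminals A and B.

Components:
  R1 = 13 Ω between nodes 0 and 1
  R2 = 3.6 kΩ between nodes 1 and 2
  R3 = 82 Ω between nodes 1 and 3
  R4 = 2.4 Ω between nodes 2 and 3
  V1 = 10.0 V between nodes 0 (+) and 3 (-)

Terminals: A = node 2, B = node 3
Find the Thévenin equivalent first; then I_n = V_th/R_th and R_n = R_th.
Step 1 — V_th is the open-circuit voltage V_A - V_B (nothing connected across the terminals).
Nodal analysis, taking node 3 as the 0 V reference.
Source V1 fixes V_0 = 10 V.
KCL at each unknown node (sum of currents leaving = 0; resistances in Ω):
  Node 1: (V_1 - 10)/13 + (V_1 - V_2)/3600 + (V_1 - 0)/82 = 0
  Node 2: (V_2 - V_1)/3600 + (V_2 - 0)/2.4 = 0
Collecting terms (coefficients in siemens):
  0.0894·V_1 - 0.0002778·V_2 = 0.7692
  0.4169·V_2 - 0.0002778·V_1 = 0
Determinant D = (0.0894)(0.4169) - (-0.0002778)(-0.0002778) = 0.03727
V_1 = [(0.7692)(0.4169) - (-0.0002778)(0)]/D = 8.605 V
V_2 = [(0.0894)(0) - (0.7692)(-0.0002778)]/D = 0.005733 V
V_th = V_2 - V_3 = 0.005733 - 0 = 0.005733 V
Step 2 — R_th: zero the source — replace V1 by a short circuit (node 3 merges into node 0) — and find the resistance seen between A (node 2) and B (node 0).
Reduce the network between node 2 (A) and node 0 (B) by series/parallel combination:
  Rp1 = R1 ‖ R3 (parallel, both between nodes 0 and 1) = 1/(1/13 + 1/82) = 11.22 Ω
  Rs1 = R2 + Rp1 (series, joined only at node 1) = 3600 + 11.22 = 3611 Ω
  Rp2 = R4 ‖ Rs1 (parallel, both between nodes 0 and 2) = 1/(1/2.4 + 1/3611) = 2.398 Ω
R_th = 2.398 Ω
I_n = V_th/R_th = 0.005733/2.398 = 0.00239 A, and R_n = R_th = 2.398 Ω

Final answer: I_n = 0.00239 A, R_n = 2.398 Ω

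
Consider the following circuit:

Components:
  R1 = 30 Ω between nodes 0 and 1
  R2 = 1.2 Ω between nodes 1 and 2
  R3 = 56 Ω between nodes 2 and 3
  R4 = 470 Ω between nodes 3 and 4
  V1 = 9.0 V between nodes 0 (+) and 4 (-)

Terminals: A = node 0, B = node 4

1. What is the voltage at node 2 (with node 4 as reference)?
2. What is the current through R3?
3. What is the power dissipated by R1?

Nodal analysis, taking node 4 as the 0 V reference.
Source V1 fixes V_0 = 9 V.
KCL at each unknown node (sum of currents leaving = 0; resistances in Ω):
  Node 1: (V_1 - 9)/30 + (V_1 - V_2)/1.2 = 0
  Node 2: (V_2 - V_1)/1.2 + (V_2 - V_3)/56 = 0
  Node 3: (V_3 - V_2)/56 + (V_3 - 0)/470 = 0
Collecting terms (coefficients in siemens):
  0.8667·V_1 - 0.8333·V_2 = 0.3
  0.8512·V_2 - 0.8333·V_1 - 0.01786·V_3 = 0
  0.01998·V_3 - 0.01786·V_2 = 0
Solving these 3 simultaneous equations (Gaussian elimination) gives:
  V_1 = 8.515 V, V_2 = 8.496 V, V_3 = 7.592 V
Part 1:
  Read off the nodal solution: V_2 = 8.496 V
Part 2:
  I_R3 = (V_2 - V_3)/R3 = (8.496 - 7.592)/56 = 0.01615 A
  Magnitude: I_R3 = 0.01615 A
Part 3:
  I_R1 = (V_0 - V_1)/R1 = (9 - 8.515)/30 = 0.01615 A
  P_R1 = I_R1² × R1 = (0.01615)² × 30 = 0.007827 W

Final answers:
1. V_2 = 8.496 V
2. I_R3 = 0.01615 A
3. P_R1 = 0.007827 W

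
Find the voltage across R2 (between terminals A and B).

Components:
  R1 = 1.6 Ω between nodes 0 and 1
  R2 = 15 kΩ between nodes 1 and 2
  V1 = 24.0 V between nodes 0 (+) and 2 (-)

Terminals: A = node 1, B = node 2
R1 and R2 are in series across V1 (node 0 → node 1 → node 2), and the output A–B is taken across R2, so this is a voltage divider.
Series current: I = V1/(R1 + R2) = 24/(1.6 + 15000) = 24/15000 = 0.0016 A
V_R2 = I × R2 = V1 × R2/(R1 + R2) = 24 × 15000/15000 = 24 V

Final answer: 24 V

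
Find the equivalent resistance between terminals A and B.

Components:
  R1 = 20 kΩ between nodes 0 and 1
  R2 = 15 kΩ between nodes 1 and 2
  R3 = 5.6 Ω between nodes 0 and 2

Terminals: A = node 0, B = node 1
Reduce the network between node 0 (A) and node 1 (B) by series/parallel combination:
  Rs1 = R3 + R2 (series, joined only at node 2) = 5.6 + 15000 = 15010 Ω
  Rp1 = R1 ‖ Rs1 (parallel, both between nodes 0 and 1) = 1/(1/20000 + 1/15010) = 8573 Ω
R_eq = 8.573 kΩ

Final answer: 8.573 kΩ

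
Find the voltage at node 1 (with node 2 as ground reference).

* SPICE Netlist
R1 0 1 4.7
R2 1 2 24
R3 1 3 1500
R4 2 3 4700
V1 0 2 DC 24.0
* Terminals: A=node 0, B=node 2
Nodal analysis, taking node 2 as the 0 V reference.
Source V1 fixes V_0 = 24 V.
KCL at each unknown node (sum of currents leaving = 0; resistances in Ω):
  Node 1: (V_1 - 24)/4.7 + (V_1 - 0)/24 + (V_1 - V_3)/1500 = 0
  Node 3: (V_3 - V_1)/1500 + (V_3 - 0)/4700 = 0
Collecting terms (coefficients in siemens):
  0.2551·V_1 - 0.0006667·V_3 = 5.106
  0.0008794·V_3 - 0.0006667·V_1 = 0
Determinant D = (0.2551)(0.0008794) - (-0.0006667)(-0.0006667) = 0.0002239
V_1 = [(5.106)(0.0008794) - (-0.0006667)(0)]/D = 20.06 V
V_3 = [(0.2551)(0) - (5.106)(-0.0006667)]/D = 15.2 V
The requested potential is V_1 = 20.06 V.

Final answer: V_1 = 20.06 V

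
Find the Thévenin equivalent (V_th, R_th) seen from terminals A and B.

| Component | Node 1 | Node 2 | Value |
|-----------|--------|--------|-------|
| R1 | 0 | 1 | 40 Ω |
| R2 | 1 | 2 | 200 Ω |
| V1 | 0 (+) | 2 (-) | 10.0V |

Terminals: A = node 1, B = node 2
Step 1 — V_th is the open-circuit voltage V_A - V_B (nothing connected across the terminals).
Nodal analysis, taking node 2 as the 0 V reference.
Source V1 fixes V_0 = 10 V.
KCL at each unknown node (sum of currents leaving = 0; resistances in Ω):
  Node 1: (V_1 - 10)/40 + (V_1 - 0)/200 = 0
Collecting terms: 0.03 × V_1 = 0.25  =>  V_1 = 8.333 V
V_th = V_1 - V_2 = 8.333 - 0 = 8.333 V
Step 2 — R_th: zero the source — replace V1 by a short circuit (node 2 merges into node 0) — and find the resistance seen between A (node 1) and B (node 0).
Reduce the network between node 1 (A) and node 0 (B) by series/parallel combination:
  Rp1 = R1 ‖ R2 (parallel, both between nodes 0 and 1) = 1/(1/40 + 1/200) = 33.33 Ω
R_th = 33.33 Ω

Final answer: V_th = 8.333 V, R_th = 33.33 Ω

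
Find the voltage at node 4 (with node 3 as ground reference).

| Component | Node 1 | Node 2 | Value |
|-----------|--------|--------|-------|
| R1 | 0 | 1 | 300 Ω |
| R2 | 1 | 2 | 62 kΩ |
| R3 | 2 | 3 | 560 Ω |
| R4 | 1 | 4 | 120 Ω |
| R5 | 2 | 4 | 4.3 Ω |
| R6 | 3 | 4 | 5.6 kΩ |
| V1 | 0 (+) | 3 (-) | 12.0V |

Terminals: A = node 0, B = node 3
Nodal analysis, taking node 3 as the 0 V reference.
Source V1 fixes V_0 = 12 V.
KCL at each unknown node (sum of currents leaving = 0; resistances in Ω):
  Node 1: (V_1 - 12)/300 + (V_1 - V_2)/62000 + (V_1 - V_4)/120 = 0
  Node 2: (V_2 - V_1)/62000 + (V_2 - 0)/560 + (V_2 - V_4)/4.3 = 0
  Node 4: (V_4 - V_1)/120 + (V_4 - V_2)/4.3 + (V_4 - 0)/5600 = 0
Collecting terms (coefficients in siemens):
  0.01168·V_1 - 0.00001613·V_2 - 0.008333·V_4 = 0.04
  0.2344·V_2 - 0.00001613·V_1 - 0.2326·V_4 = 0
  0.2411·V_4 - 0.008333·V_1 - 0.2326·V_2 = 0
Solving these 3 simultaneous equations (Gaussian elimination) gives:
  V_1 = 8.139 V, V_2 = 6.547 V, V_4 = 6.598 V
The requested potential is V_4 = 6.598 V.

Final answer: V_4 = 6.598 V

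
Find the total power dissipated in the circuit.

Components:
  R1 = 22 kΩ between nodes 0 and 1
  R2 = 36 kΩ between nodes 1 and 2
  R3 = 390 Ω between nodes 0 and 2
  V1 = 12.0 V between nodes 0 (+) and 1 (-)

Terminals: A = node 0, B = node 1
Nodal analysis, taking node 1 as the 0 V reference.
Source V1 fixes V_0 = 12 V.
KCL at each unknown node (sum of currents leaving = 0; resistances in Ω):
  Node 2: (V_2 - 0)/36000 + (V_2 - 12)/390 = 0
Collecting terms: 0.002592 × V_2 = 0.03077  =>  V_2 = 11.87 V
Power in each resistor, P = (ΔV)²/R:
  P_R1 = (12 - 0)²/22000 = 0.006545 W
  P_R2 = (0 - 11.87)²/36000 = 0.003915 W
  P_R3 = (12 - 11.87)²/390 = 0.00004241 W
P_total = P_R1 + P_R2 + P_R3 = 0.0105 W

Final answer: 0.0105 W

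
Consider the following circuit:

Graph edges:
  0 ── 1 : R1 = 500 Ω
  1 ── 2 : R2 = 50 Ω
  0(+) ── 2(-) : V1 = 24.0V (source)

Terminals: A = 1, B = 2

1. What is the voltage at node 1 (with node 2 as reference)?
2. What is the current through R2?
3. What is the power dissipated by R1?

Nodal analysis, taking node 2 as the 0 V reference.
Source V1 fixes V_0 = 24 V.
KCL at each unknown node (sum of currents leaving = 0; resistances in Ω):
  Node 1: (V_1 - 24)/500 + (V_1 - 0)/50 = 0
Collecting terms: 0.022 × V_1 = 0.048  =>  V_1 = 2.182 V
Part 1:
  Read off the nodal solution: V_1 = 2.182 V
Part 2:
  I_R2 = (V_1 - V_2)/R2 = (2.182 - 0)/50 = 0.04364 A
  Magnitude: I_R2 = 0.04364 A
Part 3:
  I_R1 = (V_0 - V_1)/R1 = (24 - 2.182)/500 = 0.04364 A
  P_R1 = I_R1² × R1 = (0.04364)² × 500 = 0.9521 W

Final answers:
1. V_1 = 2.182 V
2. I_R2 = 0.04364 A
3. P_R1 = 0.9521 W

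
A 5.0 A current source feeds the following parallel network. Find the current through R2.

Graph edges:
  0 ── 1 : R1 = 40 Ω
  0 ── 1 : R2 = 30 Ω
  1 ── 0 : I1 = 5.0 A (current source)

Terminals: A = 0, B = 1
All resistors sit directly between nodes 0 and 1, so they are in parallel and share one voltage V; the full source current 5 A splits among them.
1/R_par = 1/40 + 1/30 = 0.05833 S  =>  R_par = 17.14 Ω
V = I × R_par = 5 × 17.14 = 85.71 V
I_R2 = V/R2 = 85.71/30 = 2.857 A

Final answer: 2.857 A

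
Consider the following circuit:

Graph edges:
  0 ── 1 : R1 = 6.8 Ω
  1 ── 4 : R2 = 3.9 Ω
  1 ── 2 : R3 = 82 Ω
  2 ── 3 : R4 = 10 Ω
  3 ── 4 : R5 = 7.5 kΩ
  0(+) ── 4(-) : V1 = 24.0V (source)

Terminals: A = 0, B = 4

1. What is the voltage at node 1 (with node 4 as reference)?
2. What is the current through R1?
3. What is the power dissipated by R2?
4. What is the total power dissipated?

Nodal analysis, taking node 4 as the 0 V reference.
Source V1 fixes V_0 = 24 V.
KCL at each unknown node (sum of currents leaving = 0; resistances in Ω):
  Node 1: (V_1 - 24)/6.8 + (V_1 - 0)/3.9 + (V_1 - V_2)/82 = 0
  Node 2: (V_2 - V_1)/82 + (V_2 - V_3)/10 = 0
  Node 3: (V_3 - V_2)/10 + (V_3 - 0)/7500 = 0
Collecting terms (coefficients in siemens):
  0.4157·V_1 - 0.0122·V_2 = 3.529
  0.1122·V_2 - 0.0122·V_1 - 0.1·V_3 = 0
  0.1001·V_3 - 0.1·V_2 = 0
Solving these 3 simultaneous equations (Gaussian elimination) gives:
  V_1 = 8.745 V, V_2 = 8.65 V, V_3 = 8.639 V
Part 1:
  Read off the nodal solution: V_1 = 8.745 V
Part 2:
  I_R1 = (V_0 - V_1)/R1 = (24 - 8.745)/6.8 = 2.243 A
  Magnitude: I_R1 = 2.243 A
Part 3:
  I_R2 = (V_1 - V_4)/R2 = (8.745 - 0)/3.9 = 2.242 A
  P_R2 = I_R2² × R2 = (2.242)² × 3.9 = 19.61 W
Part 4:
  Power in each resistor, P = (ΔV)²/R:
    P_R1 = (24 - 8.745)²/6.8 = 34.22 W
    P_R2 = (8.745 - 0)²/3.9 = 19.61 W
    P_R3 = (8.745 - 8.65)²/82 = 0.0001088 W
    P_R4 = (8.65 - 8.639)²/10 = 0.00001327 W
    P_R5 = (8.639 - 0)²/7500 = 0.009951 W
  P_total = P_R1 + P_R2 + P_R3 + P_R4 + P_R5 = 53.84 W

Final answers:
1. V_1 = 8.745 V
2. I_R1 = 2.243 A
3. P_R2 = 19.61 W
4. P_total = 53.84 W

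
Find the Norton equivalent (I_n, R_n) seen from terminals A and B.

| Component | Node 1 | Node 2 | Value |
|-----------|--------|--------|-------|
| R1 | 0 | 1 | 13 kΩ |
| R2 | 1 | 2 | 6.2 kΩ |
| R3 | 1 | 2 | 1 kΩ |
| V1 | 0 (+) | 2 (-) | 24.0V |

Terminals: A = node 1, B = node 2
Find the Thévenin equivalent first; then I_n = V_th/R_th and R_n = R_th.
Step 1 — V_th is the open-circuit voltage V_A - V_B (nothing connected across the terminals).
Nodal analysis, taking node 2 as the 0 V reference.
Source V1 fixes V_0 = 24 V.
KCL at each unknown node (sum of currents leaving = 0; resistances in Ω):
  Node 1: (V_1 - 24)/13000 + (V_1 - 0)/6200 + (V_1 - 0)/1000 = 0
Collecting terms: 0.001238 × V_1 = 0.001846  =>  V_1 = 1.491 V
V_th = V_1 - V_2 = 1.491 - 0 = 1.491 V
Step 2 — R_th: zero the source — replace V1 by a short circuit (node 2 merges into node 0) — and find the resistance seen between A (node 1) and B (node 0).
Reduce the network between node 1 (A) and node 0 (B) by series/parallel combination:
  Rp1 = R1 ‖ R2 ‖ R3 (parallel, all between nodes 0 and 1) = 1/(1/13000 + 1/6200 + 1/1000) = 807.6 Ω
R_th = 807.6 Ω
I_n = V_th/R_th = 1.491/807.6 = 0.001846 A, and R_n = R_th = 807.6 Ω

Final answer: I_n = 0.001846 A, R_n = 807.6 Ω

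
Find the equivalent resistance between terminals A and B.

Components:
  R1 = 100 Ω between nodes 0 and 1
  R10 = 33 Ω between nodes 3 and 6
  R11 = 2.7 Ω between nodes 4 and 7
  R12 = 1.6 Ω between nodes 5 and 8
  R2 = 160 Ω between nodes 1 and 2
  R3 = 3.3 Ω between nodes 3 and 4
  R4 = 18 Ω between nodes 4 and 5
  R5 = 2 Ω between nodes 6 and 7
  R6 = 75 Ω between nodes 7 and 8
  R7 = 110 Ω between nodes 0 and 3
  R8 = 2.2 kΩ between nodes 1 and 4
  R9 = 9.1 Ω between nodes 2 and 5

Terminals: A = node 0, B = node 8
The network is not a plain series/parallel combination. Inject a 1 A test current into terminal A (node 0) and return it from terminal B (node 8); then R_eq = V_A / (1 A).
Nodal analysis, taking node 8 as the 0 V reference.
Current source I_test pushes 1 A into node 0 and draws it out of node 8.
KCL at each unknown node (sum of currents leaving = 0; resistances in Ω):
  Node 0: (V_0 - V_1)/100 + (V_0 - V_3)/110 - 1 = 0
  Node 1: (V_1 - V_0)/100 + (V_1 - V_2)/160 + (V_1 - V_4)/2200 = 0
  Node 2: (V_2 - V_1)/160 + (V_2 - V_5)/9.1 = 0
  Node 3: (V_3 - V_0)/110 + (V_3 - V_4)/3.3 + (V_3 - V_6)/33 = 0
  Node 4: (V_4 - V_1)/2200 + (V_4 - V_3)/3.3 + (V_4 - V_5)/18 + (V_4 - V_7)/2.7 = 0
  Node 5: (V_5 - V_2)/9.1 + (V_5 - V_4)/18 + (V_5 - 0)/1.6 = 0
  Node 6: (V_6 - V_3)/33 + (V_6 - V_7)/2 = 0
  Node 7: (V_7 - V_4)/2.7 + (V_7 - V_6)/2 + (V_7 - 0)/75 = 0
Collecting terms (coefficients in siemens):
  0.01909·V_0 - 0.01·V_1 - 0.009091·V_3 = 1
  0.0167·V_1 - 0.01·V_0 - 0.00625·V_2 - 0.0004545·V_4 = 0
  0.1161·V_2 - 0.00625·V_1 - 0.1099·V_5 = 0
  0.3424·V_3 - 0.009091·V_0 - 0.303·V_4 - 0.0303·V_6 = 0
  0.7294·V_4 - 0.0004545·V_1 - 0.303·V_3 - 0.05556·V_5 - 0.3704·V_7 = 0
  0.7904·V_5 - 0.1099·V_2 - 0.05556·V_4 = 0
  0.5303·V_6 - 0.0303·V_3 - 0.5·V_7 = 0
  0.8837·V_7 - 0.3704·V_4 - 0.5·V_6 = 0
Solving these 8 simultaneous equations (Gaussian elimination) gives:
  V_0 = 86.86 V, V_1 = 53.87 V, V_2 = 4.192 V, V_3 = 13.16 V
  V_4 = 11.15 V, V_5 = 1.367 V, V_6 = 11.06 V, V_7 = 10.93 V
R_eq = V_0 / 1 A = 86.86 Ω

Final answer: 86.86 Ω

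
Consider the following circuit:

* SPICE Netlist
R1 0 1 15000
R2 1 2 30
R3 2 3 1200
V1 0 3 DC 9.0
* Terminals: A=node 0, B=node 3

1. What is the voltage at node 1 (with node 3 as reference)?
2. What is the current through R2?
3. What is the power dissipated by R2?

Nodal analysis, taking node 3 as the 0 V reference.
Source V1 fixes V_0 = 9 V.
KCL at each unknown node (sum of currents leaving = 0; resistances in Ω):
  Node 1: (V_1 - 9)/15000 + (V_1 - V_2)/30 = 0
  Node 2: (V_2 - V_1)/30 + (V_2 - 0)/1200 = 0
Collecting terms (coefficients in siemens):
  0.0334·V_1 - 0.03333·V_2 = 0.0006
  0.03417·V_2 - 0.03333·V_1 = 0
Determinant D = (0.0334)(0.03417) - (-0.03333)(-0.03333) = 0.00003006
V_1 = [(0.0006)(0.03417) - (-0.03333)(0)]/D = 0.6821 V
V_2 = [(0.0334)(0) - (0.0006)(-0.03333)]/D = 0.6654 V
Part 1:
  Read off the nodal solution: V_1 = 0.6821 V
Part 2:
  I_R2 = (V_1 - V_2)/R2 = (0.6821 - 0.6654)/30 = 0.0005545 A
  Magnitude: I_R2 = 0.0005545 A
Part 3:
  I_R2 = (V_1 - V_2)/R2 = (0.6821 - 0.6654)/30 = 0.0005545 A
  P_R2 = I_R2² × R2 = (0.0005545)² × 30 = 0.000009225 W

Final answers:
1. V_1 = 0.6821 V
2. I_R2 = 0.0005545 A
3. P_R2 = 9.225e-06 W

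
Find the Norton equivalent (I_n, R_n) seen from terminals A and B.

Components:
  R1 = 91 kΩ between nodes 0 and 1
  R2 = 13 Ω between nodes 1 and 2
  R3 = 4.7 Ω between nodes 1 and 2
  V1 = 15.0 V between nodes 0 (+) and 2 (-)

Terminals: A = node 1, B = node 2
Find the Thévenin equivalent first; then I_n = V_th/R_th and R_n = R_th.
Step 1 — V_th is the open-circuit voltage V_A - V_B (nothing connected across the terminals).
Nodal analysis, taking node 2 as the 0 V reference.
Source V1 fixes V_0 = 15 V.
KCL at each unknown node (sum of currents leaving = 0; resistances in Ω):
  Node 1: (V_1 - 15)/91000 + (V_1 - 0)/13 + (V_1 - 0)/4.7 = 0
Collecting terms: 0.2897 × V_1 = 0.0001648  =>  V_1 = 0.000569 V
V_th = V_1 - V_2 = 0.000569 - 0 = 0.000569 V
Step 2 — R_th: zero the source — replace V1 by a short circuit (node 2 merges into node 0) — and find the resistance seen between A (node 1) and B (node 0).
Reduce the network between node 1 (A) and node 0 (B) by series/parallel combination:
  Rp1 = R1 ‖ R2 ‖ R3 (parallel, all between nodes 0 and 1) = 1/(1/91000 + 1/13 + 1/4.7) = 3.452 Ω
R_th = 3.452 Ω
I_n = V_th/R_th = 0.000569/3.452 = 0.0001648 A, and R_n = R_th = 3.452 Ω

Final answer: I_n = 0.0001648 A, R_n = 3.452 Ω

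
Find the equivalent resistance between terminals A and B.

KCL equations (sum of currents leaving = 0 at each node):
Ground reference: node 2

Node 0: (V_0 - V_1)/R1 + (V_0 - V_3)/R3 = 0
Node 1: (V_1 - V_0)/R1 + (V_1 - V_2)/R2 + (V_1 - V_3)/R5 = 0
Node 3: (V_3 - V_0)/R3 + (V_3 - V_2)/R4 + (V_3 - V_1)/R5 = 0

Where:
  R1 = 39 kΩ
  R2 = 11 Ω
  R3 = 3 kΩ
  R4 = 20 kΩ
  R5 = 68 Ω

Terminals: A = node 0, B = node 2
The network is not a plain series/parallel combination. Inject a 1 A test current into terminal A (node 0) and return it from terminal B (node 2); then R_eq = V_A / (1 A).
Nodal analysis, taking node 2 as the 0 V reference.
Current source I_test pushes 1 A into node 0 and draws it out of node 2.
KCL at each unknown node (sum of currents leaving = 0; resistances in Ω):
  Node 0: (V_0 - V_1)/39000 + (V_0 - V_3)/3000 - 1 = 0
  Node 1: (V_1 - V_0)/39000 + (V_1 - 0)/11 + (V_1 - V_3)/68 = 0
  Node 3: (V_3 - V_0)/3000 + (V_3 - V_1)/68 + (V_3 - 0)/20000 = 0
Collecting terms (coefficients in siemens):
  0.000359·V_0 - 0.00002564·V_1 - 0.0003333·V_3 = 1
  0.1056·V_1 - 0.00002564·V_0 - 0.01471·V_3 = 0
  0.01509·V_3 - 0.0003333·V_0 - 0.01471·V_1 = 0
Solving these 3 simultaneous equations (Gaussian elimination) gives:
  V_0 = 2855 V, V_1 = 10.96 V, V_3 = 73.75 V
R_eq = V_0 / 1 A = 2855 Ω = 2.855 kΩ

Final answer: 2.855 kΩ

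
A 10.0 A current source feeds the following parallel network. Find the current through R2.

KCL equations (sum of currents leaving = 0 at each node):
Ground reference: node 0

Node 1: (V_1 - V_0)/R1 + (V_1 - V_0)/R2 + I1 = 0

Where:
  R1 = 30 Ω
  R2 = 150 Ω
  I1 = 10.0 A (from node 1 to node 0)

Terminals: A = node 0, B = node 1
All resistors sit directly between nodes 0 and 1, so they are in parallel and share one voltage V; the full source current 10 A splits among them.
1/R_par = 1/30 + 1/150 = 0.04 S  =>  R_par = 25 Ω
V = I × R_par = 10 × 25 = 250 V
I_R2 = V/R2 = 250/150 = 1.667 A

Final answer: 1.667 A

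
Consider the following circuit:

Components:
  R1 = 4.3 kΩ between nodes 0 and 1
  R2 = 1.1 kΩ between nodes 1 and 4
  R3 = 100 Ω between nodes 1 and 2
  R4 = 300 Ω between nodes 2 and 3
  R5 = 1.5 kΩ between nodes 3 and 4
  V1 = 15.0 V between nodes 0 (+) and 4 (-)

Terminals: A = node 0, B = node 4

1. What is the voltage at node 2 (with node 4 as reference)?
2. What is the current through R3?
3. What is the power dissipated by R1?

Nodal analysis, taking node 4 as the 0 V reference.
Source V1 fixes V_0 = 15 V.
KCL at each unknown node (sum of currents leaving = 0; resistances in Ω):
  Node 1: (V_1 - 15)/4300 + (V_1 - 0)/1100 + (V_1 - V_2)/100 = 0
  Node 2: (V_2 - V_1)/100 + (V_2 - V_3)/300 = 0
  Node 3: (V_3 - V_2)/300 + (V_3 - 0)/1500 = 0
Collecting terms (coefficients in siemens):
  0.01114·V_1 - 0.01·V_2 = 0.003488
  0.01333·V_2 - 0.01·V_1 - 0.003333·V_3 = 0
  0.004·V_3 - 0.003333·V_2 = 0
Solving these 3 simultaneous equations (Gaussian elimination) gives:
  V_1 = 2.091 V, V_2 = 1.981 V, V_3 = 1.651 V
Part 1:
  Read off the nodal solution: V_2 = 1.981 V
Part 2:
  I_R3 = (V_1 - V_2)/R3 = (2.091 - 1.981)/100 = 0.001101 A
  Magnitude: I_R3 = 0.001101 A
Part 3:
  I_R1 = (V_0 - V_1)/R1 = (15 - 2.091)/4300 = 0.003002 A
  P_R1 = I_R1² × R1 = (0.003002)² × 4300 = 0.03875 W

Final answers:
1. V_2 = 1.981 V
2. I_R3 = 0.001101 A
3. P_R1 = 0.03875 W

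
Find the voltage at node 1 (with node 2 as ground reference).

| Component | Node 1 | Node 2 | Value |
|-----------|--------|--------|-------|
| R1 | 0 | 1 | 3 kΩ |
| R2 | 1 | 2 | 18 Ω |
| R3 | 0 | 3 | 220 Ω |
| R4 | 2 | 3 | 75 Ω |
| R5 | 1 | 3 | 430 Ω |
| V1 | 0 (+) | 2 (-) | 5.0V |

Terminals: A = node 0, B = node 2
Nodal analysis, taking node 2 as the 0 V reference.
Source V1 fixes V_0 = 5 V.
KCL at each unknown node (sum of currents leaving = 0; resistances in Ω):
  Node 1: (V_1 - 5)/3000 + (V_1 - 0)/18 + (V_1 - V_3)/430 = 0
  Node 3: (V_3 - 5)/220 + (V_3 - 0)/75 + (V_3 - V_1)/430 = 0
Collecting terms (coefficients in siemens):
  0.05821·V_1 - 0.002326·V_3 = 0.001667
  0.0202·V_3 - 0.002326·V_1 = 0.02273
Determinant D = (0.05821)(0.0202) - (-0.002326)(-0.002326) = 0.001171
V_1 = [(0.001667)(0.0202) - (-0.002326)(0.02273)]/D = 0.07391 V
V_3 = [(0.05821)(0.02273) - (0.001667)(-0.002326)]/D = 1.133 V
The requested potential is V_1 = 0.07391 V.

Final answer: V_1 = 0.07391 V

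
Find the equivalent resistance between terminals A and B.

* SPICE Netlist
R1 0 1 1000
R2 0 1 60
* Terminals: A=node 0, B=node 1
Reduce the network between node 0 (A) and node 1 (B) by series/parallel combination:
  Rp1 = R1 ‖ R2 (parallel, both between nodes 0 and 1) = 1/(1/1000 + 1/60) = 56.6 Ω
R_eq = 56.6 Ω

Final answer: 56.6 Ω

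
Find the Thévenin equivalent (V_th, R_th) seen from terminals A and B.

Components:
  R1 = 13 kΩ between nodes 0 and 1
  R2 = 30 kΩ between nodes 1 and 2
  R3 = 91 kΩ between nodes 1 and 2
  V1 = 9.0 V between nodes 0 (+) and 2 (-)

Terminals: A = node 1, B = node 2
Step 1 — V_th is the open-circuit voltage V_A - V_B (nothing connected across the terminals).
Nodal analysis, taking node 2 as the 0 V reference.
Source V1 fixes V_0 = 9 V.
KCL at each unknown node (sum of currents leaving = 0; resistances in Ω):
  Node 1: (V_1 - 9)/13000 + (V_1 - 0)/30000 + (V_1 - 0)/91000 = 0
Collecting terms: 0.0001212 × V_1 = 0.0006923  =>  V_1 = 5.71 V
V_th = V_1 - V_2 = 5.71 - 0 = 5.71 V
Step 2 — R_th: zero the source — replace V1 by a short circuit (node 2 merges into node 0) — and find the resistance seen between A (node 1) and B (node 0).
Reduce the network between node 1 (A) and node 0 (B) by series/parallel combination:
  Rp1 = R1 ‖ R2 ‖ R3 (parallel, all between nodes 0 and 1) = 1/(1/13000 + 1/30000 + 1/91000) = 8248 Ω
R_th = 8.248 kΩ

Final answer: V_th = 5.71 V, R_th = 8.248 kΩ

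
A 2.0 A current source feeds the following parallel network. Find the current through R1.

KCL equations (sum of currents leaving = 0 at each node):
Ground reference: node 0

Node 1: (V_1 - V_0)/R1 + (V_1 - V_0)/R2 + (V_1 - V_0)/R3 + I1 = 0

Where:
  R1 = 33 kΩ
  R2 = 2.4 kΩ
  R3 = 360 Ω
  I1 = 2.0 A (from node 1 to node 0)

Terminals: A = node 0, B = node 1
All resistors sit directly between nodes 0 and 1, so they are in parallel and share one voltage V; the full source current 2 A splits among them.
1/R_par = 1/33000 + 1/2400 + 1/360 = 0.003225 S  =>  R_par = 310.1 Ω
V = I × R_par = 2 × 310.1 = 620.2 V
I_R1 = V/R1 = 620.2/33000 = 0.01879 A

Final answer: 0.01879 A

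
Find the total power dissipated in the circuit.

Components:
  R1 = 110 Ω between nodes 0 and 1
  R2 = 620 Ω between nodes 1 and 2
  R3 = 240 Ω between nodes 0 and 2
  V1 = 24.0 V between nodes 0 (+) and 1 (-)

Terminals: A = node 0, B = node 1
Nodal analysis, taking node 1 as the 0 V reference.
Source V1 fixes V_0 = 24 V.
KCL at each unknown node (sum of currents leaving = 0; resistances in Ω):
  Node 2: (V_2 - 0)/620 + (V_2 - 24)/240 = 0
Collecting terms: 0.00578 × V_2 = 0.1  =>  V_2 = 17.3 V
Power in each resistor, P = (ΔV)²/R:
  P_R1 = (24 - 0)²/110 = 5.236 W
  P_R2 = (0 - 17.3)²/620 = 0.4829 W
  P_R3 = (24 - 17.3)²/240 = 0.1869 W
P_total = P_R1 + P_R2 + P_R3 = 5.906 W

Final answer: 5.906 W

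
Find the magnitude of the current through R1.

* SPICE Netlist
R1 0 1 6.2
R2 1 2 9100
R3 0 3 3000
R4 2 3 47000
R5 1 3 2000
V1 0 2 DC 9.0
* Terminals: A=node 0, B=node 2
Nodal analysis, taking node 2 as the 0 V reference.
Source V1 fixes V_0 = 9 V.
KCL at each unknown node (sum of currents leaving = 0; resistances in Ω):
  Node 1: (V_1 - 9)/6.2 + (V_1 - 0)/9100 + (V_1 - V_3)/2000 = 0
  Node 3: (V_3 - 9)/3000 + (V_3 - 0)/47000 + (V_3 - V_1)/2000 = 0
Collecting terms (coefficients in siemens):
  0.1619·V_1 - 0.0005·V_3 = 1.452
  0.0008546·V_3 - 0.0005·V_1 = 0.003
Determinant D = (0.1619)(0.0008546) - (-0.0005)(-0.0005) = 0.0001381
V_1 = [(1.452)(0.0008546) - (-0.0005)(0.003)]/D = 8.993 V
V_3 = [(0.1619)(0.003) - (1.452)(-0.0005)]/D = 8.772 V
I_R1 = (V_0 - V_1)/R1 = (9 - 8.993)/6.2 = 0.001099 A
|I_R1| = 0.001099 A

Final answer: |I_R1| = 0.001099 A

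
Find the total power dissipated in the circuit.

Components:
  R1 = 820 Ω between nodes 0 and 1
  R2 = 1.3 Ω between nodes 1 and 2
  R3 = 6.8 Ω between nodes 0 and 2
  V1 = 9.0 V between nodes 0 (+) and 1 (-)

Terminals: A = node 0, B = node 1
Nodal analysis, taking node 1 as the 0 V reference.
Source V1 fixes V_0 = 9 V.
KCL at each unknown node (sum of currents leaving = 0; resistances in Ω):
  Node 2: (V_2 - 0)/1.3 + (V_2 - 9)/6.8 = 0
Collecting terms: 0.9163 × V_2 = 1.324  =>  V_2 = 1.444 V
Power in each resistor, P = (ΔV)²/R:
  P_R1 = (9 - 0)²/820 = 0.09878 W
  P_R2 = (0 - 1.444)²/1.3 = 1.605 W
  P_R3 = (9 - 1.444)²/6.8 = 8.395 W
P_total = P_R1 + P_R2 + P_R3 = 10.1 W

Final answer: 10.1 W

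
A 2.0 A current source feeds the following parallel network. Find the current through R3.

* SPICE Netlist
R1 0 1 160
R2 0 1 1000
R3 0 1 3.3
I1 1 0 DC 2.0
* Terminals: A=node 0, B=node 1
All resistors sit directly between nodes 0 and 1, so they are in parallel and share one voltage V; the full source current 2 A splits among them.
1/R_par = 1/160 + 1/1000 + 1/3.3 = 0.3103 S  =>  R_par = 3.223 Ω
V = I × R_par = 2 × 3.223 = 6.446 V
I_R3 = V/R3 = 6.446/3.3 = 1.953 A

Final answer: 1.953 A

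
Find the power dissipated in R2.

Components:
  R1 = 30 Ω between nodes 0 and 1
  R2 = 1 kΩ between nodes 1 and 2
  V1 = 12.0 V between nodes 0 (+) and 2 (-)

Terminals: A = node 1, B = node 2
Nodal analysis, taking node 2 as the 0 V reference.
Source V1 fixes V_0 = 12 V.
KCL at each unknown node (sum of currents leaving = 0; resistances in Ω):
  Node 1: (V_1 - 12)/30 + (V_1 - 0)/1000 = 0
Collecting terms: 0.03433 × V_1 = 0.4  =>  V_1 = 11.65 V
I_R2 = (V_1 - V_2)/R2 = (11.65 - 0)/1000 = 0.01165 A
P_R2 = I_R2² × R2 = (0.01165)² × 1000 = 0.1357 W

Final answer: 0.1357 W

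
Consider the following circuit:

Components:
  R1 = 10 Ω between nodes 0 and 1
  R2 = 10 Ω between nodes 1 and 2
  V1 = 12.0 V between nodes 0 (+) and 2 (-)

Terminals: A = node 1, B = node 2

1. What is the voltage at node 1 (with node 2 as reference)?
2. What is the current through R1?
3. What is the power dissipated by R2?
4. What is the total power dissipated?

Nodal analysis, taking node 2 as the 0 V reference.
Source V1 fixes V_0 = 12 V.
KCL at each unknown node (sum of currents leaving = 0; resistances in Ω):
  Node 1: (V_1 - 12)/10 + (V_1 - 0)/10 = 0
Collecting terms: 0.2 × V_1 = 1.2  =>  V_1 = 6 V
Part 1:
  Read off the nodal solution: V_1 = 6 V
Part 2:
  I_R1 = (V_0 - V_1)/R1 = (12 - 6)/10 = 0.6 A
  Magnitude: I_R1 = 0.6 A
Part 3:
  I_R2 = (V_1 - V_2)/R2 = (6 - 0)/10 = 0.6 A
  P_R2 = I_R2² × R2 = (0.6)² × 10 = 3.6 W
Part 4:
  Power in each resistor, P = (ΔV)²/R:
    P_R1 = (12 - 6)²/10 = 3.6 W
    P_R2 = (6 - 0)²/10 = 3.6 W
  P_total = P_R1 + P_R2 = 7.2 W

Final answers:
1. V_1 = 6 V
2. I_R1 = 0.6 A
3. P_R2 = 3.6 W
4. P_total = 7.2 W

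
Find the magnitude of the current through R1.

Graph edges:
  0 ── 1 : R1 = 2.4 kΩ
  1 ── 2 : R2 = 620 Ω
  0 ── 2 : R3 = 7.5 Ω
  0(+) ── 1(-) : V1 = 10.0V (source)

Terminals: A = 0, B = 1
Nodal analysis, taking node 1 as the 0 V reference.
Source V1 fixes V_0 = 10 V.
KCL at each unknown node (sum of currents leaving = 0; resistances in Ω):
  Node 2: (V_2 - 0)/620 + (V_2 - 10)/7.5 = 0
Collecting terms: 0.1349 × V_2 = 1.333  =>  V_2 = 9.88 V
I_R1 = (V_0 - V_1)/R1 = (10 - 0)/2400 = 0.004167 A
|I_R1| = 0.004167 A

Final answer: |I_R1| = 0.004167 A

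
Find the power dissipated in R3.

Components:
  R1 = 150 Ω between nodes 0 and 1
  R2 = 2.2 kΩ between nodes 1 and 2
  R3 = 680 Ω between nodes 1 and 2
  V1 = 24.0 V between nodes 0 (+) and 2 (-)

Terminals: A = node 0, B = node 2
Nodal analysis, taking node 2 as the 0 V reference.
Source V1 fixes V_0 = 24 V.
KCL at each unknown node (sum of currents leaving = 0; resistances in Ω):
  Node 1: (V_1 - 24)/150 + (V_1 - 0)/2200 + (V_1 - 0)/680 = 0
Collecting terms: 0.008592 × V_1 = 0.16  =>  V_1 = 18.62 V
I_R3 = (V_1 - V_2)/R3 = (18.62 - 0)/680 = 0.02739 A
P_R3 = I_R3² × R3 = (0.02739)² × 680 = 0.51 W

Final answer: 0.51 W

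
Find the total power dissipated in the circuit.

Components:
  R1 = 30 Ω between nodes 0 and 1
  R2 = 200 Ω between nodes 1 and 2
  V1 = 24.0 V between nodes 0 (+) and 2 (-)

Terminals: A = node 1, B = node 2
Nodal analysis, taking node 2 as the 0 V reference.
Source V1 fixes V_0 = 24 V.
KCL at each unknown node (sum of currents leaving = 0; resistances in Ω):
  Node 1: (V_1 - 24)/30 + (V_1 - 0)/200 = 0
Collecting terms: 0.03833 × V_1 = 0.8  =>  V_1 = 20.87 V
Power in each resistor, P = (ΔV)²/R:
  P_R1 = (24 - 20.87)²/30 = 0.3267 W
  P_R2 = (20.87 - 0)²/200 = 2.178 W
P_total = P_R1 + P_R2 = 2.504 W

Final answer: 2.504 W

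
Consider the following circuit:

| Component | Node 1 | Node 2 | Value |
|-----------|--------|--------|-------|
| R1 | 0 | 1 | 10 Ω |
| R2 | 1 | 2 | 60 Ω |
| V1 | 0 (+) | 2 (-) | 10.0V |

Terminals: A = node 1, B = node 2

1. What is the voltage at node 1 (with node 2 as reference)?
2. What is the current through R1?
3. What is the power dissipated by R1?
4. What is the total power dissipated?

Nodal analysis, taking node 2 as the 0 V reference.
Source V1 fixes V_0 = 10 V.
KCL at each unknown node (sum of currents leaving = 0; resistances in Ω):
  Node 1: (V_1 - 10)/10 + (V_1 - 0)/60 = 0
Collecting terms: 0.1167 × V_1 = 1  =>  V_1 = 8.571 V
Part 1:
  Read off the nodal solution: V_1 = 8.571 V
Part 2:
  I_R1 = (V_0 - V_1)/R1 = (10 - 8.571)/10 = 0.1429 A
  Magnitude: I_R1 = 0.1429 A
Part 3:
  I_R1 = (V_0 - V_1)/R1 = (10 - 8.571)/10 = 0.1429 A
  P_R1 = I_R1² × R1 = (0.1429)² × 10 = 0.2041 W
Part 4:
  Power in each resistor, P = (ΔV)²/R:
    P_R1 = (10 - 8.571)²/10 = 0.2041 W
    P_R2 = (8.571 - 0)²/60 = 1.224 W
  P_total = P_R1 + P_R2 = 1.429 W

Final answers:
1. V_1 = 8.571 V
2. I_R1 = 0.1429 A
3. P_R1 = 0.2041 W
4. P_total = 1.429 W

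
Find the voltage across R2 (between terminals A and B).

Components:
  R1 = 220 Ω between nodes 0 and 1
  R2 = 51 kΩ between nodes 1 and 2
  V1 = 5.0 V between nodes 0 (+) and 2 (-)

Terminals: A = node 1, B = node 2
R1 and R2 are in series across V1 (node 0 → node 1 → node 2), and the output A–B is taken across R2, so this is a voltage divider.
Series current: I = V1/(R1 + R2) = 5/(220 + 51000) = 5/51220 = 0.00009762 A
V_R2 = I × R2 = V1 × R2/(R1 + R2) = 5 × 51000/51220 = 4.979 V

Final answer: 4.979 V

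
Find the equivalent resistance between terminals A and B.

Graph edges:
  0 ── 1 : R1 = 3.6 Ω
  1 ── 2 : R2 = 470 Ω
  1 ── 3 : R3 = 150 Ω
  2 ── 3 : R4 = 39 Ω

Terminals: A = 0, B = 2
Reduce the network between node 0 (A) and node 2 (B) by series/parallel combination:
  Rs1 = R3 + R4 (series, joined only at node 3) = 150 + 39 = 189 Ω
  Rp1 = R2 ‖ Rs1 (parallel, both between nodes 1 and 2) = 1/(1/470 + 1/189) = 134.8 Ω
  Rs2 = R1 + Rp1 (series, joined only at node 1) = 3.6 + 134.8 = 138.4 Ω
R_eq = 138.4 Ω

Final answer: 138.4 Ω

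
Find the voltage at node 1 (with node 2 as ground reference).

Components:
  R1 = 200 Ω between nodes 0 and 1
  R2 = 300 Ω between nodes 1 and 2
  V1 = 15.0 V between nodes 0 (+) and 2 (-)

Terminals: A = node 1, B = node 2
Nodal analysis, taking node 2 as the 0 V reference.
Source V1 fixes V_0 = 15 V.
KCL at each unknown node (sum of currents leaving = 0; resistances in Ω):
  Node 1: (V_1 - 15)/200 + (V_1 - 0)/300 = 0
Collecting terms: 0.008333 × V_1 = 0.075  =>  V_1 = 9 V
The requested potential is V_1 = 9 V.

Final answer: V_1 = 9 V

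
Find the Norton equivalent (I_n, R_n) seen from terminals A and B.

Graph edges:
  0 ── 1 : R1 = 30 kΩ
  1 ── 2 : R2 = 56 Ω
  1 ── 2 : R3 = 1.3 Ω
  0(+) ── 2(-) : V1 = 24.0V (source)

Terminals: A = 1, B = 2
Find the Thévenin equivalent first; then I_n = V_th/R_th and R_n = R_th.
Step 1 — V_th is the open-circuit voltage V_A - V_B (nothing connected across the terminals).
Nodal analysis, taking node 2 as the 0 V reference.
Source V1 fixes V_0 = 24 V.
KCL at each unknown node (sum of currents leaving = 0; resistances in Ω):
  Node 1: (V_1 - 24)/30000 + (V_1 - 0)/56 + (V_1 - 0)/1.3 = 0
Collecting terms: 0.7871 × V_1 = 0.0008  =>  V_1 = 0.001016 V
V_th = V_1 - V_2 = 0.001016 - 0 = 0.001016 V
Step 2 — R_th: zero the source — replace V1 by a short circuit (node 2 merges into node 0) — and find the resistance seen between A (node 1) and B (node 0).
Reduce the network between node 1 (A) and node 0 (B) by series/parallel combination:
  Rp1 = R1 ‖ R2 ‖ R3 (parallel, all between nodes 0 and 1) = 1/(1/30000 + 1/56 + 1/1.3) = 1.27 Ω
R_th = 1.27 Ω
I_n = V_th/R_th = 0.001016/1.27 = 0.0008 A, and R_n = R_th = 1.27 Ω

Final answer: I_n = 0.0008 A, R_n = 1.27 Ω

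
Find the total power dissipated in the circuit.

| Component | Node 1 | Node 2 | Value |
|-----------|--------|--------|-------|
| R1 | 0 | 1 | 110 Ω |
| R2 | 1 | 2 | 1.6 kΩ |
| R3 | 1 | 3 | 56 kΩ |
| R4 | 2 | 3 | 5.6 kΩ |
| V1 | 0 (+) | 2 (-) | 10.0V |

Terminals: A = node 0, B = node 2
Nodal analysis, taking node 2 as the 0 V reference.
Source V1 fixes V_0 = 10 V.
KCL at each unknown node (sum of currents leaving = 0; resistances in Ω):
  Node 1: (V_1 - 10)/110 + (V_1 - 0)/1600 + (V_1 - V_3)/56000 = 0
  Node 3: (V_3 - V_1)/56000 + (V_3 - 0)/5600 = 0
Collecting terms (coefficients in siemens):
  0.009734·V_1 - 0.00001786·V_3 = 0.09091
  0.0001964·V_3 - 0.00001786·V_1 = 0
Determinant D = (0.009734)(0.0001964) - (-0.00001786)(-0.00001786) = 0.000001912
V_1 = [(0.09091)(0.0001964) - (-0.00001786)(0)]/D = 9.341 V
V_3 = [(0.009734)(0) - (0.09091)(-0.00001786)]/D = 0.8492 V
Power in each resistor, P = (ΔV)²/R:
  P_R1 = (10 - 9.341)²/110 = 0.003947 W
  P_R2 = (9.341 - 0)²/1600 = 0.05454 W
  P_R3 = (9.341 - 0.8492)²/56000 = 0.001288 W
  P_R4 = (0 - 0.8492)²/5600 = 0.0001288 W
P_total = P_R1 + P_R2 + P_R3 + P_R4 = 0.0599 W

Final answer: 0.0599 W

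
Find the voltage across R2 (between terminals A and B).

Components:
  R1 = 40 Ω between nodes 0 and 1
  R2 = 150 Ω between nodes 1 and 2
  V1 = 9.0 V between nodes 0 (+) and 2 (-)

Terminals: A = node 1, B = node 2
R1 and R2 are in series across V1 (node 0 → node 1 → node 2), and the output A–B is taken across R2, so this is a voltage divider.
Series current: I = V1/(R1 + R2) = 9/(40 + 150) = 9/190 = 0.04737 A
V_R2 = I × R2 = V1 × R2/(R1 + R2) = 9 × 150/190 = 7.105 V

Final answer: 7.105 V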